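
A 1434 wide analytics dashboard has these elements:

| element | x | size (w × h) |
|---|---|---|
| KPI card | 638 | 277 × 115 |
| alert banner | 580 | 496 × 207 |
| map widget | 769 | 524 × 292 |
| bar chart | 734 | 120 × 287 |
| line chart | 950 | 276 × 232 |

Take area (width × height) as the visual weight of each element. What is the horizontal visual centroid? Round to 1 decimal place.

Areas: KPI card 277·115 = 31855, alert banner 496·207 = 102672, map widget 524·292 = 153008, bar chart 120·287 = 34440, line chart 276·232 = 64032. Total weight = 386007.
Σw·x = 31855·638 + 102672·580 + 153008·769 + 34440·734 + 64032·950 = 283645762, so x̄ = 283645762/386007 ≈ 734.82.

x ≈ 734.8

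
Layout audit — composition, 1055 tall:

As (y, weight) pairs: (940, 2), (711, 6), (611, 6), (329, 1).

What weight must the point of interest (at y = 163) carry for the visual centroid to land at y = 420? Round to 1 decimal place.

w ≈ 14.9

Existing Σw = 15 (2 + 6 + 6 + 1); existing moment 2·940 + 6·711 + 6·611 + 1·329 = 10141.
For the centroid to hit 420: (10141 + w·163) / (15 + w) = 420.
Solving: w = (420·15 − 10141) / (163 − 420) = -3841 / -257 ≈ 14.95.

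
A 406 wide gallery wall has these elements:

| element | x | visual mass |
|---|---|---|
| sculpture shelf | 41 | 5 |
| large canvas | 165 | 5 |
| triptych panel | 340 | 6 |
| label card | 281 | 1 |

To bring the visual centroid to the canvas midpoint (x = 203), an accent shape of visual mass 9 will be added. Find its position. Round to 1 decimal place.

New total weight: (5 + 5 + 6 + 1) + 9 = 26.
x: target moment 26×203 = 5278; current 5·41 + 5·165 + 6·340 + 1·281 = 3351; the accent shape supplies 1927, so x = 1927/9 ≈ 214.11.

x ≈ 214.1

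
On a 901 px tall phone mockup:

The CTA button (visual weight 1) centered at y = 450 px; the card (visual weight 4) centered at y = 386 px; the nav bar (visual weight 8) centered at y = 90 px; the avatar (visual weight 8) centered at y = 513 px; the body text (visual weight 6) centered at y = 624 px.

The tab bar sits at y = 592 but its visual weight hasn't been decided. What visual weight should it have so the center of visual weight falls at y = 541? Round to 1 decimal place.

Fixed elements: Σw = 1 + 4 + 8 + 8 + 6 = 27, Σw·y = 1·450 + 4·386 + 8·90 + 8·513 + 6·624 = 10562.
Set Σw·y/Σw = 541: (10562 + 592w) = 541·(27 + w).
Solving: w = (541·27 − 10562) / (592 − 541) = 4045 / 51 ≈ 79.31.

w ≈ 79.3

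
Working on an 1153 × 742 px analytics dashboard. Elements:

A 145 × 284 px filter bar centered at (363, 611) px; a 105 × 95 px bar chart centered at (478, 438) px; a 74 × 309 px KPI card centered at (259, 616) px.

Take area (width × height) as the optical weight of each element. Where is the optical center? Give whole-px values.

(346, 589)

Areas → weights: filter bar 145·284 = 41180, bar chart 105·95 = 9975, KPI card 74·309 = 22866; Σw = 74021.
Σw·x = 41180·363 + 9975·478 + 22866·259 = 25638684, so x̄ = 25638684/74021 ≈ 346.37.
Σw·y = 41180·611 + 9975·438 + 22866·616 = 43615486, so ȳ = 43615486/74021 ≈ 589.23.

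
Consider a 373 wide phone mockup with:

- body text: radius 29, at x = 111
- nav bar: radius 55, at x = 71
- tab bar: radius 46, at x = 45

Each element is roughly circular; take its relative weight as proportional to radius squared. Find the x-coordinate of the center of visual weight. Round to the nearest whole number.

x ≈ 67

Weights ∝ r²: body text 29² = 841, nav bar 55² = 3025, tab bar 46² = 2116; Σw = 5982.
Σw·x = 841·111 + 3025·71 + 2116·45 = 403346, so x̄ = 403346/5982 ≈ 67.43.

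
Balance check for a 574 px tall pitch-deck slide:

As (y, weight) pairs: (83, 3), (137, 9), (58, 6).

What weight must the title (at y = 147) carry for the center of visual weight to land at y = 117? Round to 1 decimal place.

Fixed elements: Σw = 3 + 9 + 6 = 18, Σw·y = 3·83 + 9·137 + 6·58 = 1830.
Balance at y = 117 requires (1830 + w·147) / (18 + w) = 117.
Rearranging, w·(147 − 117) = 117·18 − 1830 = 276, so w ≈ 276/30 = 9.20.

w ≈ 9.2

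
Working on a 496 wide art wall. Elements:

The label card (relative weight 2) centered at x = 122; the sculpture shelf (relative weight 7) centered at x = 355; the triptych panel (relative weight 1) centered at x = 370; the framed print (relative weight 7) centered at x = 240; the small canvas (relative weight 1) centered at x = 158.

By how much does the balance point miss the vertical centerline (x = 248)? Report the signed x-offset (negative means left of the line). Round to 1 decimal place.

≈ 26.3

Total weight = 2 + 7 + 1 + 7 + 1 = 18.
x: (2·122 + 7·355 + 1·370 + 7·240 + 1·158) / 18 = 4937 / 18 ≈ 274.28
Offset from x = 248: 274.28 − 248 ≈ 26.28.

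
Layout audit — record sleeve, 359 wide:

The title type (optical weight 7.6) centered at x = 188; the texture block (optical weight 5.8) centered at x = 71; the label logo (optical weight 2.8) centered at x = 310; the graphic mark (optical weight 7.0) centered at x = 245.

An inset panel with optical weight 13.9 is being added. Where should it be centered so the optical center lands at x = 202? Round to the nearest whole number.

x ≈ 221

After adding the inset panel, total weight = 7.6 + 5.8 + 2.8 + 7.0 + 13.9 = 37.1.
x: need Σw·x = 37.1·202 = 7494.2. Existing = 7.6·188 + 5.8·71 + 2.8·310 + 7.0·245 = 4423.6. Remainder 3070.6 / 13.9 ≈ 220.91.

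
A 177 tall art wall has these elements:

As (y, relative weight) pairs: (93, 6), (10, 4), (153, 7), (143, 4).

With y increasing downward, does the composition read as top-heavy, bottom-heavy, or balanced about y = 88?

bottom-heavy

Σw = 6 + 4 + 7 + 4 = 21.
y-moment: 6·93 + 4·10 + 7·153 + 4·143 = 2241; centroid 2241/21 ≈ 106.71.
106.7 vs midline 88 → bottom-heavy.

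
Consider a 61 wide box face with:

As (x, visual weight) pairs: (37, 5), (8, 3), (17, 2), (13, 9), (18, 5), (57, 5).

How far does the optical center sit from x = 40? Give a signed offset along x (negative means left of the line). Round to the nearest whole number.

≈ -15

Total weight = 5 + 3 + 2 + 9 + 5 + 5 = 29.
Σw·x = 735; x̄ = 735/29 ≈ 25.34.
Offset from x = 40: 25.34 − 40 ≈ -14.66.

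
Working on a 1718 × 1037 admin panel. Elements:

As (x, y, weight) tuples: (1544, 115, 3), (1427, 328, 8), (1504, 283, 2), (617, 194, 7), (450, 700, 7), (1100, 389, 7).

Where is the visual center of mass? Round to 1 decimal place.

(1006.6, 368.1)

Total weight = 3 + 8 + 2 + 7 + 7 + 7 = 34.
Σw·x = 3·1544 + 8·1427 + 2·1504 + 7·617 + 7·450 + 7·1100 = 34225, so x̄ = 34225/34 ≈ 1006.62.
Σw·y = 3·115 + 8·328 + 2·283 + 7·194 + 7·700 + 7·389 = 12516, so ȳ = 12516/34 ≈ 368.12.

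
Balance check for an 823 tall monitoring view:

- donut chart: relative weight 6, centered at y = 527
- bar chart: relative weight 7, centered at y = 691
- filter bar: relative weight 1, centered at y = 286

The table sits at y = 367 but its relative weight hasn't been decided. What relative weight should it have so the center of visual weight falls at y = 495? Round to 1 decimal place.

Existing Σw = 14 (6 + 7 + 1); existing moment 6·527 + 7·691 + 1·286 = 8285.
Set Σw·y/Σw = 495: (8285 + 367w) = 495·(14 + w).
Solving: w = (495·14 − 8285) / (367 − 495) = -1355 / -128 ≈ 10.59.

w ≈ 10.6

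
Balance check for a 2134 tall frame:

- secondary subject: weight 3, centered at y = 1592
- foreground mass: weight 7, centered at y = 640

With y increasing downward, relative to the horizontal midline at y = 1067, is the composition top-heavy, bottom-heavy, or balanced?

Σw = 3 + 7 = 10.
y-moment: 3·1592 + 7·640 = 9256; centroid 9256/10 ≈ 925.60.
925.6 vs midline 1067 → top-heavy.

top-heavy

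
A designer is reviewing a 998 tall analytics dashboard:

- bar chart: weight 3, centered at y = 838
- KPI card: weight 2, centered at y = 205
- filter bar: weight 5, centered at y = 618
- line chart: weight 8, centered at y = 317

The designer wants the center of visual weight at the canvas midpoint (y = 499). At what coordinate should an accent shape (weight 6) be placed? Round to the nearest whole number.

y ≈ 571

With the accent shape, Σw becomes 3 + 2 + 5 + 8 + 6 = 24.
y: need Σw·y = 24·499 = 11976. Existing = 3·838 + 2·205 + 5·618 + 8·317 = 8550. Remainder 3426 / 6 ≈ 571.00.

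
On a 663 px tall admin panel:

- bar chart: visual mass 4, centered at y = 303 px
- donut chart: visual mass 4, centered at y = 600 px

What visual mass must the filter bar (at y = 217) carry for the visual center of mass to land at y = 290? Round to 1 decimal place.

w ≈ 17.7

Fixed elements: Σw = 4 + 4 = 8, Σw·y = 4·303 + 4·600 = 3612.
For the centroid to hit 290: (3612 + w·217) / (8 + w) = 290.
Solving: w = (290·8 − 3612) / (217 − 290) = -1292 / -73 ≈ 17.70.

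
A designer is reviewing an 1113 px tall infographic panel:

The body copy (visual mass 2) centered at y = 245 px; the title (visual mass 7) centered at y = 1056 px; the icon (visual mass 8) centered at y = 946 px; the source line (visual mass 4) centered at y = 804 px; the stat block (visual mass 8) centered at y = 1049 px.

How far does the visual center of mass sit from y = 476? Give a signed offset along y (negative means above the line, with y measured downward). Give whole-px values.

Weights sum to 2 + 7 + 8 + 4 + 8 = 29.
y-moment: 2·245 + 7·1056 + 8·946 + 4·804 + 8·1049 = 27058; centroid 27058/29 ≈ 933.03.
Against y = 476, that's 933.03 − 476 = 457.03.

≈ 457 px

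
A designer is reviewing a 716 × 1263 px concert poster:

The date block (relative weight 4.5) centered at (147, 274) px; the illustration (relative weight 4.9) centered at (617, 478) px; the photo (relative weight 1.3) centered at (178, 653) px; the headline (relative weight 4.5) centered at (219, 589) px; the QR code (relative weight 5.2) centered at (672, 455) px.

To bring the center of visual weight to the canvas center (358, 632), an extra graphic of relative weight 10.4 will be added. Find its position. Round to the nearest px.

(253, 964)

After adding the extra graphic, total weight = 4.5 + 4.9 + 1.3 + 4.5 + 5.2 + 10.4 = 30.8.
Along x: (8396.1 + 10.4·x) / 30.8 = 358 (existing moment 4.5·147 + 4.9·617 + 1.3·178 + 4.5·219 + 5.2·672 = 8396.1) ⇒ x = (11026.4 − 8396.1) / 10.4 ≈ 252.91.
Along y: (9440.6 + 10.4·y) / 30.8 = 632 (existing moment 4.5·274 + 4.9·478 + 1.3·653 + 4.5·589 + 5.2·455 = 9440.6) ⇒ y = (19465.6 − 9440.6) / 10.4 ≈ 963.94.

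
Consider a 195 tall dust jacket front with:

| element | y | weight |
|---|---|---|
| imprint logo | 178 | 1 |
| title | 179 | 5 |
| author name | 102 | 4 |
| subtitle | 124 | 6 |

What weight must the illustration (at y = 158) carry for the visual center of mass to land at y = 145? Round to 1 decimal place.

Known weights sum to 1 + 5 + 4 + 6 = 16; their moment is 1·178 + 5·179 + 4·102 + 6·124 = 2225.
For the centroid to hit 145: (2225 + w·158) / (16 + w) = 145.
Solving: w = (145·16 − 2225) / (158 − 145) = 95 / 13 ≈ 7.31.

w ≈ 7.3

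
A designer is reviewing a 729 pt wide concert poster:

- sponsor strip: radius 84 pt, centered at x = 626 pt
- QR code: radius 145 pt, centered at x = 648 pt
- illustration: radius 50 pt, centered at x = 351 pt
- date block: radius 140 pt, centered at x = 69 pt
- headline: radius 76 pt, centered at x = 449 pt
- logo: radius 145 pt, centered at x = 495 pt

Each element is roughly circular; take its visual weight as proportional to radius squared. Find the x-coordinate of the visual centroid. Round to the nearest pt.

x ≈ 432

r² weights: sponsor strip 84² = 7056, QR code 145² = 21025, illustration 50² = 2500, date block 140² = 19600, headline 76² = 5776, logo 145² = 21025. Total = 76982.
Σw·x = 33271955; x̄ = 33271955/76982 ≈ 432.20.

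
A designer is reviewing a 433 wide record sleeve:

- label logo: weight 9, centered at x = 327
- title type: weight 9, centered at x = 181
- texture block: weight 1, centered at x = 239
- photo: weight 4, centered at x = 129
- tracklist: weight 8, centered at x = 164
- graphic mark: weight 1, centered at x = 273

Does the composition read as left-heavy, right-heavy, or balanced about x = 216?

Weights sum to 9 + 9 + 1 + 4 + 8 + 1 = 32.
Σw·x = 6912; x̄ = 6912/32 ≈ 216.00.
216.00 = 216 exactly: balanced.

balanced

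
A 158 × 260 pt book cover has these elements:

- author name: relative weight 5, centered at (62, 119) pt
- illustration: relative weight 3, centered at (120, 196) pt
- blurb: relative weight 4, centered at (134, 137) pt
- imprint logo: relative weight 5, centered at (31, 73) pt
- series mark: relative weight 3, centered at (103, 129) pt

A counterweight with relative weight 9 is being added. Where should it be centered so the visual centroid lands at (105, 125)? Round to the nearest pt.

With the counterweight, Σw becomes 5 + 3 + 4 + 5 + 3 + 9 = 29.
x: need Σw·x = 29·105 = 3045. Existing = 5·62 + 3·120 + 4·134 + 5·31 + 3·103 = 1670. Remainder 1375 / 9 ≈ 152.78.
y: need Σw·y = 29·125 = 3625. Existing = 5·119 + 3·196 + 4·137 + 5·73 + 3·129 = 2483. Remainder 1142 / 9 ≈ 126.89.

(153, 127)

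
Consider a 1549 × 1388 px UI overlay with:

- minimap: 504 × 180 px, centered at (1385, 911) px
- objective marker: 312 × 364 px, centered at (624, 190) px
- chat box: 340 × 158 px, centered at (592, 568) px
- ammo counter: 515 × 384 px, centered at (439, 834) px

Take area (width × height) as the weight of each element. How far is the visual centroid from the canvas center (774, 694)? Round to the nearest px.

Taking area as weight: minimap 504·180 = 90720, objective marker 312·364 = 113568, chat box 340·158 = 53720, ammo counter 515·384 = 197760. Sum 455768.
x: (90720·1385 + 113568·624 + 53720·592 + 197760·439) / 455768 = 315132512 / 455768 ≈ 691.43
y: (90720·911 + 113568·190 + 53720·568 + 197760·834) / 455768 = 299668640 / 455768 ≈ 657.50
From (774, 694): dx = -82.57, dy = -36.50, so the distance is √(dx²+dy²) ≈ 90.27.

≈ 90 px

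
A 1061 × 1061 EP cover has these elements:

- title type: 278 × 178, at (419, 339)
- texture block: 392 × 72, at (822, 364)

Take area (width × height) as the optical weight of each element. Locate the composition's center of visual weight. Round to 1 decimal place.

(565.4, 348.1)

Areas: title type 278·178 = 49484, texture block 392·72 = 28224. Total weight = 77708.
x-moment: 49484·419 + 28224·822 = 43933924; centroid 43933924/77708 ≈ 565.37.
y-moment: 49484·339 + 28224·364 = 27048612; centroid 27048612/77708 ≈ 348.08.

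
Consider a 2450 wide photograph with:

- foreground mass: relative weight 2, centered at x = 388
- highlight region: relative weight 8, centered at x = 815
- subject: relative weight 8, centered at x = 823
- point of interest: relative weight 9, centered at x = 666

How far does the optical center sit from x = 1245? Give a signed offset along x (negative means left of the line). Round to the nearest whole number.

Weights sum to 2 + 8 + 8 + 9 = 27.
x: (2·388 + 8·815 + 8·823 + 9·666) / 27 = 19874 / 27 ≈ 736.07
Offset from x = 1245: 736.07 − 1245 ≈ -508.93.

≈ -509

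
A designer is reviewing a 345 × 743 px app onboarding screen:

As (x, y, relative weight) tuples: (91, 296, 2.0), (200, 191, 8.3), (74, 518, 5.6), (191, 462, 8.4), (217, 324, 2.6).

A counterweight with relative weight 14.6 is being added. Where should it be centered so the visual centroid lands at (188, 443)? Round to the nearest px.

After adding the counterweight, total weight = 2.0 + 8.3 + 5.6 + 8.4 + 2.6 + 14.6 = 41.5.
x: target moment 41.5×188 = 7802.0; current 2.0·91 + 8.3·200 + 5.6·74 + 8.4·191 + 2.6·217 = 4425.0; the counterweight supplies 3377.0, so x = 3377.0/14.6 ≈ 231.30.
y: target moment 41.5×443 = 18384.5; current 2.0·296 + 8.3·191 + 5.6·518 + 8.4·462 + 2.6·324 = 9801.3; the counterweight supplies 8583.2, so y = 8583.2/14.6 ≈ 587.89.

(231, 588)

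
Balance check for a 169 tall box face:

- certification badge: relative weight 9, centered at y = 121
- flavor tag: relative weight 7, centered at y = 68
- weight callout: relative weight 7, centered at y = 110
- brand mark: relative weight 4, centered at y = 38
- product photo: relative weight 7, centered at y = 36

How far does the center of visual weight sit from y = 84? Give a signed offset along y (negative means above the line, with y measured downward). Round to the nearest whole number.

Total weight = 9 + 7 + 7 + 4 + 7 = 34.
y: (9·121 + 7·68 + 7·110 + 4·38 + 7·36) / 34 = 2739 / 34 ≈ 80.56
Against y = 84, that's 80.56 − 84 = -3.44.

≈ -3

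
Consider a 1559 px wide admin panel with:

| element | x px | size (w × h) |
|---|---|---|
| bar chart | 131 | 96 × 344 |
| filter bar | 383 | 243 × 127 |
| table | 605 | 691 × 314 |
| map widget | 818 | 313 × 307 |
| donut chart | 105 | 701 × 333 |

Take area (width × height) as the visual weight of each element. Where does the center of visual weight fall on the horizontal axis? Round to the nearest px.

x ≈ 410

Areas: bar chart 96·344 = 33024, filter bar 243·127 = 30861, table 691·314 = 216974, map widget 313·307 = 96091, donut chart 701·333 = 233433. Total weight = 610383.
x: (33024·131 + 30861·383 + 216974·605 + 96091·818 + 233433·105) / 610383 = 250528080 / 610383 ≈ 410.44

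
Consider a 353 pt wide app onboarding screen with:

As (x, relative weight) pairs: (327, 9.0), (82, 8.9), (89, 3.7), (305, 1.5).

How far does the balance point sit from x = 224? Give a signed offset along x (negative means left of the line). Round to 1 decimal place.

≈ -30.9 pt

Weights sum to 9.0 + 8.9 + 3.7 + 1.5 = 23.1.
x: (9.0·327 + 8.9·82 + 3.7·89 + 1.5·305) / 23.1 = 4459.6 / 23.1 ≈ 193.06
Offset from x = 224: 193.06 − 224 ≈ -30.94.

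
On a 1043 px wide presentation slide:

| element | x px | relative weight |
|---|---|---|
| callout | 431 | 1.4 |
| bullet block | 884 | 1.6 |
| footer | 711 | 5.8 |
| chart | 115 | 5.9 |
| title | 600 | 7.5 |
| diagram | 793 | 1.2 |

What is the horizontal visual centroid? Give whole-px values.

Weights sum to 1.4 + 1.6 + 5.8 + 5.9 + 7.5 + 1.2 = 23.4.
x-moment: 1.4·431 + 1.6·884 + 5.8·711 + 5.9·115 + 7.5·600 + 1.2·793 = 12271.7; centroid 12271.7/23.4 ≈ 524.43.

x ≈ 524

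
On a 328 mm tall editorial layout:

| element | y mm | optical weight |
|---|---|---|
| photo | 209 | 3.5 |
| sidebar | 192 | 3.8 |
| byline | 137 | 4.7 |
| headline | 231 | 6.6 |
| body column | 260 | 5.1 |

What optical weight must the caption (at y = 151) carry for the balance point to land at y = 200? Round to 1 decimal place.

Existing Σw = 23.7 (3.5 + 3.8 + 4.7 + 6.6 + 5.1); existing moment 3.5·209 + 3.8·192 + 4.7·137 + 6.6·231 + 5.1·260 = 4955.6.
For the centroid to hit 200: (4955.6 + w·151) / (23.7 + w) = 200.
Solving: w = (200·23.7 − 4955.6) / (151 − 200) = -215.6 / -49 ≈ 4.40.

w ≈ 4.4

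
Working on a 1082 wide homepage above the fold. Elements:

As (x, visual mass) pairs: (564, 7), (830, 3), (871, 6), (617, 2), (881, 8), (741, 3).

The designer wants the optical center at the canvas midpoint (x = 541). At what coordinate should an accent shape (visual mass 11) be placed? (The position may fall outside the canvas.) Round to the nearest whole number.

After adding the accent shape, total weight = 7 + 3 + 6 + 2 + 8 + 3 + 11 = 40.
Along x: (22169 + 11·x) / 40 = 541 (existing moment 7·564 + 3·830 + 6·871 + 2·617 + 8·881 + 3·741 = 22169) ⇒ x = (21640 − 22169) / 11 ≈ -48.09.

x ≈ -48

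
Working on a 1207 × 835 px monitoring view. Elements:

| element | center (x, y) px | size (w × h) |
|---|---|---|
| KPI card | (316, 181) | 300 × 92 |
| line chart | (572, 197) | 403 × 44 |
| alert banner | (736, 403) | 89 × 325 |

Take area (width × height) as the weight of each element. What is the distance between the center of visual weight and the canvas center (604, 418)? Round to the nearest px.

≈ 160 px

Taking area as weight: KPI card 300·92 = 27600, line chart 403·44 = 17732, alert banner 89·325 = 28925. Sum 74257.
Σw·x = 27600·316 + 17732·572 + 28925·736 = 40153104, so x̄ = 40153104/74257 ≈ 540.73.
Σw·y = 27600·181 + 17732·197 + 28925·403 = 20145579, so ȳ = 20145579/74257 ≈ 271.30.
From (604, 418): dx = -63.27, dy = -146.70, so the distance is √(dx²+dy²) ≈ 159.77.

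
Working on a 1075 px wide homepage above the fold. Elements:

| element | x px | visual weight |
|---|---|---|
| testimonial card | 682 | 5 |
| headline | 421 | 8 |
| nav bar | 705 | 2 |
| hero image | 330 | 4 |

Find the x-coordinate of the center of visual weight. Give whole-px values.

x ≈ 500

Weights sum to 5 + 8 + 2 + 4 = 19.
x-moment: 5·682 + 8·421 + 2·705 + 4·330 = 9508; centroid 9508/19 ≈ 500.42.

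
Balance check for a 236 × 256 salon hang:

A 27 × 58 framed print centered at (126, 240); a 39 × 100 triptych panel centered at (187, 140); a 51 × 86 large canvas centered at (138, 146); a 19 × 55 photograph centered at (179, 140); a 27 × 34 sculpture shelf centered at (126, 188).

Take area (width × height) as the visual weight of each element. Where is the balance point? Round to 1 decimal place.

(155.3, 159.2)

Areas → weights: framed print 27·58 = 1566, triptych panel 39·100 = 3900, large canvas 51·86 = 4386, photograph 19·55 = 1045, sculpture shelf 27·34 = 918; Σw = 11815.
x-moment: 1566·126 + 3900·187 + 4386·138 + 1045·179 + 918·126 = 1834607; centroid 1834607/11815 ≈ 155.28.
y-moment: 1566·240 + 3900·140 + 4386·146 + 1045·140 + 918·188 = 1881080; centroid 1881080/11815 ≈ 159.21.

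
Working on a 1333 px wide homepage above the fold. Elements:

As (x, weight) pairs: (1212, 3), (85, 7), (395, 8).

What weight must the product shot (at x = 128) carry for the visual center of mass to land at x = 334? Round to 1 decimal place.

w ≈ 6.7

Fixed elements: Σw = 3 + 7 + 8 = 18, Σw·x = 3·1212 + 7·85 + 8·395 = 7391.
For the centroid to hit 334: (7391 + w·128) / (18 + w) = 334.
Rearranging, w·(128 − 334) = 334·18 − 7391 = -1379, so w ≈ -1379/-206 = 6.69.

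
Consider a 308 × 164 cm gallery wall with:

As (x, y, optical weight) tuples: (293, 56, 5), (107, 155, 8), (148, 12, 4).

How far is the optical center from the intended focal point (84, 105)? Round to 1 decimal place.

≈ 88.3 cm

Σw = 5 + 8 + 4 = 17.
x: (5·293 + 8·107 + 4·148) / 17 = 2913 / 17 ≈ 171.35
y: (5·56 + 8·155 + 4·12) / 17 = 1568 / 17 ≈ 92.24
From (84, 105): dx = 87.35, dy = -12.76, so the distance is √(dx²+dy²) ≈ 88.28.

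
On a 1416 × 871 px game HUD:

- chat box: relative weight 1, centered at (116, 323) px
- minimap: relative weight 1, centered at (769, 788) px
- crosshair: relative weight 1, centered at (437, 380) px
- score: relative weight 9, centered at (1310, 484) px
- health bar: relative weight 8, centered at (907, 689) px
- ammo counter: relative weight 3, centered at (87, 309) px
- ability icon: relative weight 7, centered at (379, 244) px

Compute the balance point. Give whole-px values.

Σw = 1 + 1 + 1 + 9 + 8 + 3 + 7 = 30.
x: moment 23282 / weight 30 ≈ 776.07
Σw·y = 13994; ȳ = 13994/30 ≈ 466.47.

(776, 466)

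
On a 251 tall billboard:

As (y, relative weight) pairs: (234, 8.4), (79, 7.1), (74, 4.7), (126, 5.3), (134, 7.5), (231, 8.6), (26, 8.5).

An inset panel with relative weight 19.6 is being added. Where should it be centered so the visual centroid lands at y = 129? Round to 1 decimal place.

After adding the inset panel, total weight = 8.4 + 7.1 + 4.7 + 5.3 + 7.5 + 8.6 + 8.5 + 19.6 = 69.7.
y: target moment 69.7×129 = 8991.3; current 8.4·234 + 7.1·79 + 4.7·74 + 5.3·126 + 7.5·134 + 8.6·231 + 8.5·26 = 6754.7; the inset panel supplies 2236.6, so y = 2236.6/19.6 ≈ 114.11.

y ≈ 114.1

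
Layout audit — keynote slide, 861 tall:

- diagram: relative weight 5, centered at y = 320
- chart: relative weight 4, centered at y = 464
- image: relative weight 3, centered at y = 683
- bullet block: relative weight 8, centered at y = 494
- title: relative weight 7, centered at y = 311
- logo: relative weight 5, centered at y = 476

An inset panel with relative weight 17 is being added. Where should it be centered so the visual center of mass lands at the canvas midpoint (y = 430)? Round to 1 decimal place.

After adding the inset panel, total weight = 5 + 4 + 3 + 8 + 7 + 5 + 17 = 49.
y: target moment 49×430 = 21070; current 5·320 + 4·464 + 3·683 + 8·494 + 7·311 + 5·476 = 14014; the inset panel supplies 7056, so y = 7056/17 ≈ 415.06.

y ≈ 415.1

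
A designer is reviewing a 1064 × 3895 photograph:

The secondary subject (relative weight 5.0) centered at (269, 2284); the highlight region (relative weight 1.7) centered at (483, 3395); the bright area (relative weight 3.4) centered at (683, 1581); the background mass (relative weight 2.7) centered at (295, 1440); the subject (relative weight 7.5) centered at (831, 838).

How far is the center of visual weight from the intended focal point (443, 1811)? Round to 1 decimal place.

≈ 234.0

Total weight = 5.0 + 1.7 + 3.4 + 2.7 + 7.5 = 20.3.
Σw·x = 5.0·269 + 1.7·483 + 3.4·683 + 2.7·295 + 7.5·831 = 11517.3, so x̄ = 11517.3/20.3 ≈ 567.35.
Σw·y = 5.0·2284 + 1.7·3395 + 3.4·1581 + 2.7·1440 + 7.5·838 = 32739.9, so ȳ = 32739.9/20.3 ≈ 1612.80.
Offset from (443, 1811): Δx ≈ 124.35, Δy ≈ -198.20; distance = √(Δx² + Δy²) ≈ 233.98.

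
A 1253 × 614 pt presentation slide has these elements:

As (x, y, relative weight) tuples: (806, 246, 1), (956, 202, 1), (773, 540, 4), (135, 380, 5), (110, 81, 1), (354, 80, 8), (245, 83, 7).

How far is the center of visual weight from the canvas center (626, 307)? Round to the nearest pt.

≈ 265 pt

Weights sum to 1 + 1 + 4 + 5 + 1 + 8 + 7 = 27.
x: moment 10186 / weight 27 ≈ 377.26
Σw·y = 5810; ȳ = 5810/27 ≈ 215.19.
From (626, 307): dx = -248.74, dy = -91.81, so the distance is √(dx²+dy²) ≈ 265.15.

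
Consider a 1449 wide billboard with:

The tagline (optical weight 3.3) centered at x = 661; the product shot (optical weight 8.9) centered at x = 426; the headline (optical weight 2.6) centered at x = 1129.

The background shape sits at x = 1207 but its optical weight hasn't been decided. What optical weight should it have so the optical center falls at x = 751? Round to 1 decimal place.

w ≈ 4.8

Fixed elements: Σw = 3.3 + 8.9 + 2.6 = 14.8, Σw·x = 3.3·661 + 8.9·426 + 2.6·1129 = 8908.1.
Balance at x = 751 requires (8908.1 + w·1207) / (14.8 + w) = 751.
Solving: w = (751·14.8 − 8908.1) / (1207 − 751) = 2206.7 / 456 ≈ 4.84.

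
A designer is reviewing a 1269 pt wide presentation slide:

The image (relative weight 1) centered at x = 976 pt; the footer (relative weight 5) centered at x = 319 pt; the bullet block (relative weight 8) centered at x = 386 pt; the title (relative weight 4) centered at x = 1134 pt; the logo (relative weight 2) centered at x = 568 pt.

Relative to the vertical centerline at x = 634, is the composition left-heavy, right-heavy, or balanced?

left-heavy

Weights sum to 1 + 5 + 8 + 4 + 2 = 20.
x: (1·976 + 5·319 + 8·386 + 4·1134 + 2·568) / 20 = 11331 / 20 ≈ 566.55
566.5 lies left of the midline 634, so the layout is left-heavy.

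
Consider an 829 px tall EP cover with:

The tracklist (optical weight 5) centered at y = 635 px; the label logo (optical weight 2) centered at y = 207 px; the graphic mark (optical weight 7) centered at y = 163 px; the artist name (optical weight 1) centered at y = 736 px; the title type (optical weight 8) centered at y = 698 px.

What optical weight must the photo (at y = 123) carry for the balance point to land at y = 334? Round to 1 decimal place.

w ≈ 16.0

Existing Σw = 23 (5 + 2 + 7 + 1 + 8); existing moment 5·635 + 2·207 + 7·163 + 1·736 + 8·698 = 11050.
Set Σw·y/Σw = 334: (11050 + 123w) = 334·(23 + w).
Solving: w = (334·23 − 11050) / (123 − 334) = -3368 / -211 ≈ 15.96.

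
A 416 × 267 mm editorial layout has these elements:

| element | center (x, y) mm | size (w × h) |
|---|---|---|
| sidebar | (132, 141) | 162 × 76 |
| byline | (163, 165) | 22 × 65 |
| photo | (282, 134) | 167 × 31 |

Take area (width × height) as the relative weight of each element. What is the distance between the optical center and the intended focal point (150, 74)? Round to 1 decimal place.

≈ 71.6 mm

Taking area as weight: sidebar 162·76 = 12312, byline 22·65 = 1430, photo 167·31 = 5177. Sum 18919.
x: (12312·132 + 1430·163 + 5177·282) / 18919 = 3318188 / 18919 ≈ 175.39
y: (12312·141 + 1430·165 + 5177·134) / 18919 = 2665660 / 18919 ≈ 140.90
From (150, 74): dx = 25.39, dy = 66.90, so the distance is √(dx²+dy²) ≈ 71.55.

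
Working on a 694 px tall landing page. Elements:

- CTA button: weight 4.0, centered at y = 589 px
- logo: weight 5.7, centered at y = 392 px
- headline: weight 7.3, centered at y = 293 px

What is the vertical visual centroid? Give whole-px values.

Total weight = 4.0 + 5.7 + 7.3 = 17.0.
y-moment: 4.0·589 + 5.7·392 + 7.3·293 = 6729.3; centroid 6729.3/17.0 ≈ 395.84.

y ≈ 396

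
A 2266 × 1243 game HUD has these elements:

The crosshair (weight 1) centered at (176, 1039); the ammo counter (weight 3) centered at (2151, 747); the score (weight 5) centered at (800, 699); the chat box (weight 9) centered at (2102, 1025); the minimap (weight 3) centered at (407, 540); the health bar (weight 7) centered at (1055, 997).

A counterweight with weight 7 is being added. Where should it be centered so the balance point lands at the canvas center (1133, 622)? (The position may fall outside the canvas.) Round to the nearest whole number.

New total weight: (1 + 3 + 5 + 9 + 3 + 7) + 7 = 35.
x: target moment 35×1133 = 39655; current 1·176 + 3·2151 + 5·800 + 9·2102 + 3·407 + 7·1055 = 38153; the counterweight supplies 1502, so x = 1502/7 ≈ 214.57.
y: target moment 35×622 = 21770; current 1·1039 + 3·747 + 5·699 + 9·1025 + 3·540 + 7·997 = 24599; the counterweight supplies -2829, so y = -2829/7 ≈ -404.14.

(215, -404)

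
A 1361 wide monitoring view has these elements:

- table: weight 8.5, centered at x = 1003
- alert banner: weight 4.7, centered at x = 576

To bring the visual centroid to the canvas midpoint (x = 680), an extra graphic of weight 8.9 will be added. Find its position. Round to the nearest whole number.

With the extra graphic, Σw becomes 8.5 + 4.7 + 8.9 = 22.1.
Along x: (11232.7 + 8.9·x) / 22.1 = 680 (existing moment 8.5·1003 + 4.7·576 = 11232.7) ⇒ x = (15028.0 − 11232.7) / 8.9 ≈ 426.44.

x ≈ 426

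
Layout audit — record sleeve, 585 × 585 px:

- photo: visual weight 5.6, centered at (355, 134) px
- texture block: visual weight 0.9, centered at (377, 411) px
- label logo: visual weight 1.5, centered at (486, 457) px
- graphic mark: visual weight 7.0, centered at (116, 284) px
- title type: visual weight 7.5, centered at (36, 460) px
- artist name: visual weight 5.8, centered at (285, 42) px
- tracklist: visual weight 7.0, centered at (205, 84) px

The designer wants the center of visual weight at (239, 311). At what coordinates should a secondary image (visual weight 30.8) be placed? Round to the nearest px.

(278, 405)

With the secondary image, Σw becomes 5.6 + 0.9 + 1.5 + 7.0 + 7.5 + 5.8 + 7.0 + 30.8 = 66.1.
x: target moment 66.1×239 = 15797.9; current 5.6·355 + 0.9·377 + 1.5·486 + 7.0·116 + 7.5·36 + 5.8·285 + 7.0·205 = 7226.3; the secondary image supplies 8571.6, so x = 8571.6/30.8 ≈ 278.30.
y: target moment 66.1×311 = 20557.1; current 5.6·134 + 0.9·411 + 1.5·457 + 7.0·284 + 7.5·460 + 5.8·42 + 7.0·84 = 8075.4; the secondary image supplies 12481.7, so y = 12481.7/30.8 ≈ 405.25.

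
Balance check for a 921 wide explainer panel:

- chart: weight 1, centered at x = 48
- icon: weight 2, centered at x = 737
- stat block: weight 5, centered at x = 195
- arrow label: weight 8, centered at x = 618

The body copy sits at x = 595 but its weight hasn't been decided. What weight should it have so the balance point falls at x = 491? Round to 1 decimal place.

w ≈ 4.0

Known weights sum to 1 + 2 + 5 + 8 = 16; their moment is 1·48 + 2·737 + 5·195 + 8·618 = 7441.
Balance at x = 491 requires (7441 + w·595) / (16 + w) = 491.
Solving: w = (491·16 − 7441) / (595 − 491) = 415 / 104 ≈ 3.99.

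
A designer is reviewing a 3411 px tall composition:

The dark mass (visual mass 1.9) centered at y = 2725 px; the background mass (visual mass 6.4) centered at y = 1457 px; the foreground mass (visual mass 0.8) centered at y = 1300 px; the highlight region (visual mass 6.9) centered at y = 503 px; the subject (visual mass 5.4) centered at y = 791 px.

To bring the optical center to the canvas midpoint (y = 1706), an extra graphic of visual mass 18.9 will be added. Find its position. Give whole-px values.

New total weight: (1.9 + 6.4 + 0.8 + 6.9 + 5.4) + 18.9 = 40.3.
y: target moment 40.3×1706 = 68751.8; current 1.9·2725 + 6.4·1457 + 0.8·1300 + 6.9·503 + 5.4·791 = 23284.4; the extra graphic supplies 45467.4, so y = 45467.4/18.9 ≈ 2405.68.

y ≈ 2406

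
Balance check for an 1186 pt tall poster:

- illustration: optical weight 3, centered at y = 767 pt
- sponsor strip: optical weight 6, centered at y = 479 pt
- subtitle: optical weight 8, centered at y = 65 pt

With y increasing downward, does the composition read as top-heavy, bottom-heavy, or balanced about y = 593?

top-heavy

Σw = 3 + 6 + 8 = 17.
y: (3·767 + 6·479 + 8·65) / 17 = 5695 / 17 ≈ 335.00
335.0 vs midline 593 → top-heavy.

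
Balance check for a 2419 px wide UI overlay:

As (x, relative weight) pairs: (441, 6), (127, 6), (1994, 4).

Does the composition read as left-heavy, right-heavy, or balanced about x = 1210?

Σw = 6 + 6 + 4 = 16.
x-moment: 6·441 + 6·127 + 4·1994 = 11384; centroid 11384/16 ≈ 711.50.
Since 711.5 is left of 1210, the composition reads left-heavy.

left-heavy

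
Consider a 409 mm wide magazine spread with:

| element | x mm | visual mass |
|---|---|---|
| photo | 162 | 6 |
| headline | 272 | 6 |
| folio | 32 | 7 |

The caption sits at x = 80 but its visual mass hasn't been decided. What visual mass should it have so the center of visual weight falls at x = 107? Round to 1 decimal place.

w ≈ 29.4

Existing Σw = 19 (6 + 6 + 7); existing moment 6·162 + 6·272 + 7·32 = 2828.
Balance at x = 107 requires (2828 + w·80) / (19 + w) = 107.
Solving: w = (107·19 − 2828) / (80 − 107) = -795 / -27 ≈ 29.44.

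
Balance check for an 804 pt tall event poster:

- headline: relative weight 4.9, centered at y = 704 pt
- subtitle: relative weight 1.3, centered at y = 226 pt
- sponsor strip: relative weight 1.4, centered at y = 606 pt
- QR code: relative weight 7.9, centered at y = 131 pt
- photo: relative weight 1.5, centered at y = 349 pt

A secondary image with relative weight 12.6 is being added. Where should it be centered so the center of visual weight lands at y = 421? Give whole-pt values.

New total weight: (4.9 + 1.3 + 1.4 + 7.9 + 1.5) + 12.6 = 29.6.
Along y: (6150.2 + 12.6·y) / 29.6 = 421 (existing moment 4.9·704 + 1.3·226 + 1.4·606 + 7.9·131 + 1.5·349 = 6150.2) ⇒ y = (12461.6 − 6150.2) / 12.6 ≈ 500.90.

y ≈ 501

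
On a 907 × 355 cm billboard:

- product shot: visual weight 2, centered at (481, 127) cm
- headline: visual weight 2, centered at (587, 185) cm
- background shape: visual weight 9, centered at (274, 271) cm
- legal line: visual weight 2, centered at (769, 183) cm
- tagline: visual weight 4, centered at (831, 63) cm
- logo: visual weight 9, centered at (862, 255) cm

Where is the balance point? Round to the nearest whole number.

Σw = 2 + 2 + 9 + 2 + 4 + 9 = 28.
x: (2·481 + 2·587 + 9·274 + 2·769 + 4·831 + 9·862) / 28 = 17222 / 28 ≈ 615.07
y: (2·127 + 2·185 + 9·271 + 2·183 + 4·63 + 9·255) / 28 = 5976 / 28 ≈ 213.43

(615, 213)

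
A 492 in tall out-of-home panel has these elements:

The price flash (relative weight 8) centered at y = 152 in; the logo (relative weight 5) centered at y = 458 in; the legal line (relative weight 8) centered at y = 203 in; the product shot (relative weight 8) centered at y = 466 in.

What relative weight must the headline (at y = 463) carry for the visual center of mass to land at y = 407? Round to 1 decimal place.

Existing Σw = 29 (8 + 5 + 8 + 8); existing moment 8·152 + 5·458 + 8·203 + 8·466 = 8858.
For the centroid to hit 407: (8858 + w·463) / (29 + w) = 407.
Rearranging, w·(463 − 407) = 407·29 − 8858 = 2945, so w ≈ 2945/56 = 52.59.

w ≈ 52.6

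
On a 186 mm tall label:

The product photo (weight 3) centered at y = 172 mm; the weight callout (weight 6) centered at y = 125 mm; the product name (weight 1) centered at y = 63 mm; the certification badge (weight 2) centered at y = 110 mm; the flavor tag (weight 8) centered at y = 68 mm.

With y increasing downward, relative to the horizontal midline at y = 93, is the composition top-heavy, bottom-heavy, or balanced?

bottom-heavy

Weights sum to 3 + 6 + 1 + 2 + 8 = 20.
Σw·y = 3·172 + 6·125 + 1·63 + 2·110 + 8·68 = 2093, so ȳ = 2093/20 ≈ 104.65.
104.7 vs midline 93 → bottom-heavy.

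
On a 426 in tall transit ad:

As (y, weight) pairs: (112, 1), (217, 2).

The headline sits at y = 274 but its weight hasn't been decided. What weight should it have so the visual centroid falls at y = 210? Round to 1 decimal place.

Fixed elements: Σw = 1 + 2 = 3, Σw·y = 1·112 + 2·217 = 546.
For the centroid to hit 210: (546 + w·274) / (3 + w) = 210.
Rearranging, w·(274 − 210) = 210·3 − 546 = 84, so w ≈ 84/64 = 1.31.

w ≈ 1.3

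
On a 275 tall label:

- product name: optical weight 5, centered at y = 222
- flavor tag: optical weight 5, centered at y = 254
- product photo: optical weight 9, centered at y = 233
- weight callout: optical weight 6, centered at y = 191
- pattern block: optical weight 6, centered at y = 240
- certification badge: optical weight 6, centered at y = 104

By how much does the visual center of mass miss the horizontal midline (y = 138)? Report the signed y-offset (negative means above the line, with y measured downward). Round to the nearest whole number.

Total weight = 5 + 5 + 9 + 6 + 6 + 6 = 37.
Σw·y = 7687; ȳ = 7687/37 ≈ 207.76.
Difference: 207.76 − 138 ≈ 69.76.

≈ 70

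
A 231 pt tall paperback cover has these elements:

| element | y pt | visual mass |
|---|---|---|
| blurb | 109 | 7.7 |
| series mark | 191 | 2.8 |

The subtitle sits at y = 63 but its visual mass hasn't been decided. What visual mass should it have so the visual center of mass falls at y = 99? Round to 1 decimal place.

w ≈ 9.3

Existing Σw = 10.5 (7.7 + 2.8); existing moment 7.7·109 + 2.8·191 = 1374.1.
Set Σw·y/Σw = 99: (1374.1 + 63w) = 99·(10.5 + w).
Solving: w = (99·10.5 − 1374.1) / (63 − 99) = -334.6 / -36 ≈ 9.29.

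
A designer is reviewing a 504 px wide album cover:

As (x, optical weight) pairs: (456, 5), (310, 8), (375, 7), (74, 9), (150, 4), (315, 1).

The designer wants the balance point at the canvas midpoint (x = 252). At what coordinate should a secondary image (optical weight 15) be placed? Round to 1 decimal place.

x ≈ 225.5

After adding the secondary image, total weight = 5 + 8 + 7 + 9 + 4 + 1 + 15 = 49.
Along x: (8966 + 15·x) / 49 = 252 (existing moment 5·456 + 8·310 + 7·375 + 9·74 + 4·150 + 1·315 = 8966) ⇒ x = (12348 − 8966) / 15 ≈ 225.47.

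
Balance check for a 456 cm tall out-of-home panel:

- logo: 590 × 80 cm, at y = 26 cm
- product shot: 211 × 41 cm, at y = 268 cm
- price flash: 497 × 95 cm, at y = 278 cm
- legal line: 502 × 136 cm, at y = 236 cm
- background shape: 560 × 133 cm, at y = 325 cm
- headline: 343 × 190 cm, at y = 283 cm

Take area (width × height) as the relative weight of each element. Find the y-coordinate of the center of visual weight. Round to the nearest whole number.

y ≈ 243

Areas → weights: logo 590·80 = 47200, product shot 211·41 = 8651, price flash 497·95 = 47215, legal line 502·136 = 68272, background shape 560·133 = 74480, headline 343·190 = 65170; Σw = 310988.
y: moment 75432740 / weight 310988 ≈ 242.56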